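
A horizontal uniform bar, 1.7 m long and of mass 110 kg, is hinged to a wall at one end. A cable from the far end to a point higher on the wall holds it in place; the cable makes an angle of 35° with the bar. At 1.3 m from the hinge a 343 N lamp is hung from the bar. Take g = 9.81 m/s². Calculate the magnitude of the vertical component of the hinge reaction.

Take torques about the hinge: T sin 35° · 1.7 = 110×9.81×0.85 + 343×1.3 = 1363.1 N·m.
So T = 1363.1 / (0.5736 × 1.7) = 1398 N.
ΣF_y = 0: H_y = (110×9.81 + 343) − T sin 35° = 1422.1 − 801.84 = 620.26 N.

|H_y| ≈ 620 N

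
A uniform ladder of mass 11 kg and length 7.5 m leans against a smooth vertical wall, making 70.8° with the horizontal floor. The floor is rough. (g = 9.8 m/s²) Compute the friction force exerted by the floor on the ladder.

Torques about the foot: N_wall · 7.5 sin 70.8° = 11×9.8×3.75 cos 70.8° → N_wall = 18.77 N.
ΣF_x = 0: f_floor = N_wall = 18.77 N.

f ≈ 18.8 N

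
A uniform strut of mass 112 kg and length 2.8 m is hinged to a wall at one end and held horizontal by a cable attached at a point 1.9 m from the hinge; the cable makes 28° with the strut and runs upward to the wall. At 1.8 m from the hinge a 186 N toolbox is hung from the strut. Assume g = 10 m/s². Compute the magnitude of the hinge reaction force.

Take torques about the hinge: T sin 28° · 1.9 = 112×10×1.4 + 186×1.8 = 1902.8 N·m.
So T = 1902.8 / (0.4695 × 1.9) = 2133.2 N.
ΣF_x = 0: H_x = T cos 28° = 1883.5 N.
ΣF_y = 0: H_y = (112×10 + 186) − T sin 28° = 1306 − 1001.5 = 304.53 N.
|H| = √(H_x² + H_y²) = √((1883.5)² + (304.53)²) = 1908 N.

|H| ≈ 1910 N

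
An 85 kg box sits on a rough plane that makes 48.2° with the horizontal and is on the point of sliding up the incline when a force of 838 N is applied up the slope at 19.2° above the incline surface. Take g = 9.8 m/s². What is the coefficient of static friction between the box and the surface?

On the verge of sliding up the incline, friction is at its maximum μN and acts down the slope.
Perpendicular to incline: N = W cos 48.2° − P sin 19.2° = 555.2 − 275.6 = 279.6 N.
Along incline: P cos 19.2° − μN = W sin 48.2° → μ = −(W sin 48.2° − P cos 19.2°) / N = 0.6094.

μ ≈ 0.609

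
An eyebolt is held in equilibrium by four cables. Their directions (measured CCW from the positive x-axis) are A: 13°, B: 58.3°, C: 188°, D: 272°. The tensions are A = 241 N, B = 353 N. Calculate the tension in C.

Resolve: ΣF_x = 241 cos 13° + 353 cos 58.3° + T_C cos 188° + T_D cos 272° = 0.
        ΣF_y = 241 sin 13° + 353 sin 58.3° + T_C sin 188° + T_D sin 272° = 0.
The known terms sum to (420.3, 354.5) N, so -0.9903 T_C + 0.0349 T_D = -420.3 and -0.1392 T_C − 0.9994 T_D = -354.5.
Solving simultaneously: T_C = 434.8 N, T_D = 294.2 N.

T_C ≈ 435 N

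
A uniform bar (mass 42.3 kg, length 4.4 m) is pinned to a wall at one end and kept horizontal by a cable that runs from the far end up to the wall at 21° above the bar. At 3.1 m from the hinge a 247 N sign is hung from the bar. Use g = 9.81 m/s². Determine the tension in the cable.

Take torques about the hinge: T sin 21° · 4.4 = 42.3×9.81×2.2 + 247×3.1 = 1678.6 N·m.
So T = 1678.6 / (0.3584 × 4.4) = 1064.6 N.

T ≈ 1060 N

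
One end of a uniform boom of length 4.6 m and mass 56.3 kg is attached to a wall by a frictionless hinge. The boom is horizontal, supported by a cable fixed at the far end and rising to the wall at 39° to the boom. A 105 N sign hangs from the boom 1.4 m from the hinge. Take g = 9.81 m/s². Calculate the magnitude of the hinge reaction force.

Take torques about the hinge: T sin 39° · 4.6 = 56.3×9.81×2.3 + 105×1.4 = 1417.3 N·m.
So T = 1417.3 / (0.6293 × 4.6) = 489.59 N.
ΣF_x = 0: H_x = T cos 39° = 380.48 N.
ΣF_y = 0: H_y = (56.3×9.81 + 105) − T sin 39° = 657.3 − 308.11 = 349.19 N.
|H| = √(H_x² + H_y²) = √((380.48)² + (349.19)²) = 516.43 N.

|H| ≈ 516 N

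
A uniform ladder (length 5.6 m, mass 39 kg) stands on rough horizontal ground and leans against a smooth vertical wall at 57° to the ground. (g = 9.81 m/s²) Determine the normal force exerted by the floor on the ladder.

ΣF_y = 0: N_floor = 39×9.81 = 382.59 N.

N_floor ≈ 383 N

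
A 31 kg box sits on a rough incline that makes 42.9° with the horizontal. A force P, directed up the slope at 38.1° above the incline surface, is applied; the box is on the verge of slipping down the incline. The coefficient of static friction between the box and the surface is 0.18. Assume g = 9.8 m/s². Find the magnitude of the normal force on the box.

N ≈ 70.3 N

On the verge of sliding down the incline, friction equals μN and acts up the slope.
Perpendicular: N + P sin 38.1° = W cos 42.9° = 222.5 N.
Along incline: P cos 38.1° + μN = W sin 42.9° with W sin 42.9° = 206.8 N.
Solving the pair for P and N: P = 246.7 N, N = 70.32 N (and f = μN = 12.66 N).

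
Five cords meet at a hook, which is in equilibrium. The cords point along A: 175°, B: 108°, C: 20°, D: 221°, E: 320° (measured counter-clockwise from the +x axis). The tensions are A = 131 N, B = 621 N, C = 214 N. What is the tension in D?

T_D ≈ 445 N

Resolve: ΣF_x = 131 cos 175° + 621 cos 108° + 214 cos 20° + T_D cos 221° + T_E cos 320° = 0.
        ΣF_y = 131 sin 175° + 621 sin 108° + 214 sin 20° + T_D sin 221° + T_E sin 320° = 0.
The known terms sum to (-121.3, 675.2) N, so -0.7547 T_D + 0.7660 T_E = 121.3 and -0.6561 T_D − 0.6428 T_E = -675.2.
Solving simultaneously: T_D = 444.7 N, T_E = 596.5 N.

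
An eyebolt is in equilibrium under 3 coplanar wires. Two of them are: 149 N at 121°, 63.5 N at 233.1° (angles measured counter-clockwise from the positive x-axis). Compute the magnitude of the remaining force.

Sum the known components: ΣF_x = -114.9 N, ΣF_y = 76.94 N.
For equilibrium the remaining force must supply (−ΣF_x, −ΣF_y) = (114.9, -76.94) N.
Magnitude = √((114.9)² + (-76.94)²) = 138.3 N; direction = atan2(-76.94, 114.9) = 326.2°.

F ≈ 138 N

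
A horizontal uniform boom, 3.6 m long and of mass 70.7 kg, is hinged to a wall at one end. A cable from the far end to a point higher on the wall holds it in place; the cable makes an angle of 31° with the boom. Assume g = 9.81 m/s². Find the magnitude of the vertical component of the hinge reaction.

|H_y| ≈ 347 N

Take torques about the hinge: T sin 31° · 3.6 = 70.7×9.81×1.8 = 1248.4 N·m.
So T = 1248.4 / (0.5150 × 3.6) = 673.32 N.
ΣF_y = 0: H_y = (70.7×9.81) − T sin 31° = 693.57 − 346.78 = 346.78 N.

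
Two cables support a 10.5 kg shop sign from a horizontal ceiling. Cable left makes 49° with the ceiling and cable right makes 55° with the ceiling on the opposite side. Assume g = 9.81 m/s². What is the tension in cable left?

T_left ≈ 60.9 N

Weight W = 10.5 × 9.81 = 103 N acts straight down.
Horizontal: T_left cos 49° = T_right cos 55°  →  T_right = 1.144 T_left.
Vertical: T_left sin 49° + T_right sin 55° = 103.
Substituting the horizontal relation into the vertical equation gives 1.692 T_left = 103, so T_left = 60.89 N.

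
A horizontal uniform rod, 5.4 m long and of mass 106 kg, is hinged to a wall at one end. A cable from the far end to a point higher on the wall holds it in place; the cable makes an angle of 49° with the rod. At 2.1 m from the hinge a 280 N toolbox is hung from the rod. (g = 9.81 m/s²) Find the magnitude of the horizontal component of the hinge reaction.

Take torques about the hinge: T sin 49° · 5.4 = 106×9.81×2.7 + 280×2.1 = 3395.6 N·m.
So T = 3395.6 / (0.7547 × 5.4) = 833.19 N.
ΣF_x = 0: H_x = T cos 49° = 546.62 N.

H_x ≈ 547 N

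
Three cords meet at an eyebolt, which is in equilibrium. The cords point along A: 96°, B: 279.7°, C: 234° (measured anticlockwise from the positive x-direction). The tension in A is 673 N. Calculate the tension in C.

T_C ≈ 60.7 N

Resolve: ΣF_x = 673 cos 96° + T_B cos 279.7° + T_C cos 234° = 0.
        ΣF_y = 673 sin 96° + T_B sin 279.7° + T_C sin 234° = 0.
The known terms sum to (-70.35, 669.3) N, so 0.1685 T_B − 0.5878 T_C = 70.35 and -0.9857 T_B − 0.8090 T_C = -669.3.
Solving simultaneously: T_B = 629.2 N, T_C = 60.68 N.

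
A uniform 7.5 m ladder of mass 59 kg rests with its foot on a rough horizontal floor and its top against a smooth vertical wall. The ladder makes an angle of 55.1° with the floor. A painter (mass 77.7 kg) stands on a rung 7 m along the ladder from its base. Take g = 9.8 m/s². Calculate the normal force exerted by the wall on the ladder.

N_wall ≈ 697 N

Torques about the foot: N_wall · 7.5 sin 55.1° = 59×9.8×3.75 cos 55.1° + 77.7×9.8×7 cos 55.1° → N_wall = 697.47 N.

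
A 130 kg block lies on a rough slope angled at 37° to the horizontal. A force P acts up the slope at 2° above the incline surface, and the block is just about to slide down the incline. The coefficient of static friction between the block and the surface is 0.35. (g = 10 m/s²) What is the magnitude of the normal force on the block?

N ≈ 1020 N

On the verge of sliding down the incline, friction equals μN and acts up the slope.
Perpendicular: N + P sin 2° = W cos 37° = 1038 N.
Along incline: P cos 2° + μN = W sin 37° with W sin 37° = 782.4 N.
Solving the pair for P and N: P = 424.4 N, N = 1023 N (and f = μN = 358.2 N).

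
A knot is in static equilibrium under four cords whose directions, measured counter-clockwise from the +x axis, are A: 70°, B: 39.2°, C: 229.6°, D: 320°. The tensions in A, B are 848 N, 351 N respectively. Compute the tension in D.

Resolve: ΣF_x = 848 cos 70° + 351 cos 39.2° + T_C cos 229.6° + T_D cos 320° = 0.
        ΣF_y = 848 sin 70° + 351 sin 39.2° + T_C sin 229.6° + T_D sin 320° = 0.
The known terms sum to (562, 1019) N, so -0.6481 T_C + 0.7660 T_D = -562 and -0.7615 T_C − 0.6428 T_D = -1019.
Solving simultaneously: T_C = 1142 N, T_D = 232.2 N.

T_D ≈ 232 N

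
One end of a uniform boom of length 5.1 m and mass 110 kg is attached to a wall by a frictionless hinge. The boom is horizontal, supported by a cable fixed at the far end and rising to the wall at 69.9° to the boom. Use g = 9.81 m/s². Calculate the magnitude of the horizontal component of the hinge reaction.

H_x ≈ 197 N

Take torques about the hinge: T sin 69.9° · 5.1 = 110×9.81×2.55 = 2751.7 N·m.
So T = 2751.7 / (0.9391 × 5.1) = 574.54 N.
ΣF_x = 0: H_x = T cos 69.9° = 197.45 N.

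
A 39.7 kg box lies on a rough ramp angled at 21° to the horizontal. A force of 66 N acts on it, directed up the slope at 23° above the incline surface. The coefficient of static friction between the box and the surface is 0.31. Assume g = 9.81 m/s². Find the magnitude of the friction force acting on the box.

Axes along / perpendicular to the incline. W sin 21° = 139.6 N down-slope; W cos 21° = 363.6 N into the surface.
Perpendicular: N = W cos 21° − P sin 23° = 363.6 − 25.79 = 337.8 N.
Along incline: P cos 23° + f = W sin 21° (friction acts up-slope) → f = 139.6 − 60.75 = 78.82 N.
|f| = 78.82 N ≤ μN = 104.7 N, so the box is indeed static.

f ≈ 78.8 N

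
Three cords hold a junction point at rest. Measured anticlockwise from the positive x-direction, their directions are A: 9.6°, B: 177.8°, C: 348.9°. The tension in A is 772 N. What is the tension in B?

T_B ≈ 1760 N

Resolve: ΣF_x = 772 cos 9.6° + T_B cos 177.8° + T_C cos 348.9° = 0.
        ΣF_y = 772 sin 9.6° + T_B sin 177.8° + T_C sin 348.9° = 0.
The known terms sum to (761.2, 128.7) N, so -0.9993 T_B + 0.9813 T_C = -761.2 and 0.0384 T_B − 0.1925 T_C = -128.7.
Solving simultaneously: T_B = 1764 N, T_C = 1020 N.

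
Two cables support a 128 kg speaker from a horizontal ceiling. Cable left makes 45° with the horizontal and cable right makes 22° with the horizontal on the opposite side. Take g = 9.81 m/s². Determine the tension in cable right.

Weight W = 128 × 9.81 = 1256 N acts straight down.
Horizontal: T_left cos 45° = T_right cos 22°  →  T_left = 1.311 T_right.
Vertical: T_left sin 45° + T_right sin 22° = 1256.
Substituting the horizontal relation into the vertical equation gives 1.302 T_right = 1256, so T_right = 964.6 N.

T_right ≈ 965 N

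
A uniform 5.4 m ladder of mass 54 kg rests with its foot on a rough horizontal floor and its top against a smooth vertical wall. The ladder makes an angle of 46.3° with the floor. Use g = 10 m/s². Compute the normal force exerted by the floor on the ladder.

ΣF_y = 0: N_floor = 54×10 = 540 N.

N_floor ≈ 540 N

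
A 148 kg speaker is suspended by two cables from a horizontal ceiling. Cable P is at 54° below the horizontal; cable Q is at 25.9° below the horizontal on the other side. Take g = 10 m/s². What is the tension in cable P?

Weight W = 148 × 10 = 1480 N acts straight down.
Horizontal: T_P cos 54° = T_Q cos 25.9°  →  T_Q = 0.6534 T_P.
Vertical: T_P sin 54° + T_Q sin 25.9° = 1480.
Substituting the horizontal relation into the vertical equation gives 1.094 T_P = 1480, so T_P = 1352 N.

T_P ≈ 1350 N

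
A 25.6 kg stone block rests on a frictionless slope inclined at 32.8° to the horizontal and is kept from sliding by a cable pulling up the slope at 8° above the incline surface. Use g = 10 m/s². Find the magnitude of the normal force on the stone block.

N ≈ 196 N

Take axes along and perpendicular to the incline. Weight components: W sin 32.8° = 138.7 N down-slope, W cos 32.8° = 215.2 N into the surface.
Along incline: T cos 8° = W sin 32.8° → T = 140 N.
Perpendicular: N = W cos 32.8° − T sin 8° = 195.7 N.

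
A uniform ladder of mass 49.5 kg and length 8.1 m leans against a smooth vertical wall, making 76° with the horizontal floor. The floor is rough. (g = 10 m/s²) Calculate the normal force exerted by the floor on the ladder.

N_floor ≈ 495 N

ΣF_y = 0: N_floor = 49.5×10 = 495 N.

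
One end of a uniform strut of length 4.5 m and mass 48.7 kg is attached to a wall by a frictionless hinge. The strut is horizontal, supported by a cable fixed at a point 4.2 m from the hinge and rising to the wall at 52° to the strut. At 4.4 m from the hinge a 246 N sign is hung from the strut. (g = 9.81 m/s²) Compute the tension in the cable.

T ≈ 652 N

Take torques about the hinge: T sin 52° · 4.2 = 48.7×9.81×2.25 + 246×4.4 = 2157.3 N·m.
So T = 2157.3 / (0.7880 × 4.2) = 651.83 N.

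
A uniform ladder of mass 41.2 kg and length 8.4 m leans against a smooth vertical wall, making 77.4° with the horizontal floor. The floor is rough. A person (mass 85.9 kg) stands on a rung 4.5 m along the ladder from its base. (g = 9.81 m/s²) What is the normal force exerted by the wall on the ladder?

N_wall ≈ 146 N

Torques about the foot: N_wall · 8.4 sin 77.4° = 41.2×9.81×4.2 cos 77.4° + 85.9×9.81×4.5 cos 77.4° → N_wall = 146.08 N.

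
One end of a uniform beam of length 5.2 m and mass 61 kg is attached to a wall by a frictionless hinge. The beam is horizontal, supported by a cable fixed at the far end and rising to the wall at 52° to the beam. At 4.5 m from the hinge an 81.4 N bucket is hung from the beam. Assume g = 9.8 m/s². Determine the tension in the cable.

Take torques about the hinge: T sin 52° · 5.2 = 61×9.8×2.6 + 81.4×4.5 = 1920.6 N·m.
So T = 1920.6 / (0.7880 × 5.2) = 468.7 N.

T ≈ 469 N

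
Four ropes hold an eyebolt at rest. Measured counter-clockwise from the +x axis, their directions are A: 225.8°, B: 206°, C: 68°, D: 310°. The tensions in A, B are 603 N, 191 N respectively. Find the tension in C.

T_C ≈ 889 N

Resolve: ΣF_x = 603 cos 225.8° + 191 cos 206° + T_C cos 68° + T_D cos 310° = 0.
        ΣF_y = 603 sin 225.8° + 191 sin 206° + T_C sin 68° + T_D sin 310° = 0.
The known terms sum to (-592.1, -516) N, so 0.3746 T_C + 0.6428 T_D = 592.1 and 0.9272 T_C − 0.7660 T_D = 516.
Solving simultaneously: T_C = 889.3 N, T_D = 402.8 N.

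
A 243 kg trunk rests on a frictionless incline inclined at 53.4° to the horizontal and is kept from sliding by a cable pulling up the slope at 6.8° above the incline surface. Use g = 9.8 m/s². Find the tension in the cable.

Take axes along and perpendicular to the incline. Weight components: W sin 53.4° = 1912 N down-slope, W cos 53.4° = 1420 N into the surface.
Along incline: T cos 6.8° = W sin 53.4° → T = 1925 N.
Perpendicular: N = W cos 53.4° − T sin 6.8° = 1192 N.

T ≈ 1930 N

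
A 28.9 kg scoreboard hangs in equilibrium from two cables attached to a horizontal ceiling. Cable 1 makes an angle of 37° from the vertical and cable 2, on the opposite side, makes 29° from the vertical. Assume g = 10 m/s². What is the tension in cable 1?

T_1 ≈ 153 N

Angles from the horizontal: cable 1 is 90° − 37° = 53°, cable 2 is 90° − 29° = 61°.
Weight W = 28.9 × 10 = 289 N acts straight down.
Horizontal: T_1 cos 53° = T_2 cos 61°  →  T_2 = 1.241 T_1.
Vertical: T_1 sin 53° + T_2 sin 61° = 289.
Substituting the horizontal relation into the vertical equation gives 1.884 T_1 = 289, so T_1 = 153.4 N.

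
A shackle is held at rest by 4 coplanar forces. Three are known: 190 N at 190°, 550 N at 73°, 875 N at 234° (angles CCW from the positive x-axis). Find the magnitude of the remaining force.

Sum the known components: ΣF_x = -540.6 N, ΣF_y = -214.9 N.
For equilibrium the remaining force must supply (−ΣF_x, −ΣF_y) = (540.6, 214.9) N.
Magnitude = √((540.6)² + (214.9)²) = 581.8 N; direction = atan2(214.9, 540.6) = 21.7°.

F ≈ 582 N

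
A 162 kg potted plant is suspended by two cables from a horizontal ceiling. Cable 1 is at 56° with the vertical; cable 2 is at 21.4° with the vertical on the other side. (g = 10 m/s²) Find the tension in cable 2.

T_2 ≈ 1380 N

Angles from the horizontal: cable 1 is 90° − 56° = 34°, cable 2 is 90° − 21.4° = 68.6°.
Weight W = 162 × 10 = 1620 N acts straight down.
Horizontal: T_1 cos 34° = T_2 cos 68.6°  →  T_1 = 0.4401 T_2.
Vertical: T_1 sin 34° + T_2 sin 68.6° = 1620.
Substituting the horizontal relation into the vertical equation gives 1.177 T_2 = 1620, so T_2 = 1376 N.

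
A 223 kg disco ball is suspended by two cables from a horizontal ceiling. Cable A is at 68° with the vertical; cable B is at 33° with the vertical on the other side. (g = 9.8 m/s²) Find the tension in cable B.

Angles from the horizontal: cable A is 90° − 68° = 22°, cable B is 90° − 33° = 57°.
Weight W = 223 × 9.8 = 2185 N acts straight down.
Horizontal: T_A cos 22° = T_B cos 57°  →  T_A = 0.5874 T_B.
Vertical: T_A sin 22° + T_B sin 57° = 2185.
Substituting the horizontal relation into the vertical equation gives 1.059 T_B = 2185, so T_B = 2064 N.

T_B ≈ 2060 N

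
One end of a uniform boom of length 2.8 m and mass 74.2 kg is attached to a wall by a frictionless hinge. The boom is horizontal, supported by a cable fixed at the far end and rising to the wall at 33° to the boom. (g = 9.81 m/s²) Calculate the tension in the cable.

T ≈ 668 N

Take torques about the hinge: T sin 33° · 2.8 = 74.2×9.81×1.4 = 1019.1 N·m.
So T = 1019.1 / (0.5446 × 2.8) = 668.24 N.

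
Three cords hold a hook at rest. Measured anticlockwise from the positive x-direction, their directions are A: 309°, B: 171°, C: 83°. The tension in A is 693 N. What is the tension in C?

Resolve: ΣF_x = 693 cos 309° + T_B cos 171° + T_C cos 83° = 0.
        ΣF_y = 693 sin 309° + T_B sin 171° + T_C sin 83° = 0.
The known terms sum to (436.1, -538.6) N, so -0.9877 T_B + 0.1219 T_C = -436.1 and 0.1564 T_B + 0.9925 T_C = 538.6.
Solving simultaneously: T_B = 498.8 N, T_C = 464 N.

T_C ≈ 464 N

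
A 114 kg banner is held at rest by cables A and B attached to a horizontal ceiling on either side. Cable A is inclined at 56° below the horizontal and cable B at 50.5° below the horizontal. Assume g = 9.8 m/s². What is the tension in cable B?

Weight W = 114 × 9.8 = 1117 N acts straight down.
Horizontal: T_A cos 56° = T_B cos 50.5°  →  T_A = 1.137 T_B.
Vertical: T_A sin 56° + T_B sin 50.5° = 1117.
Substituting the horizontal relation into the vertical equation gives 1.715 T_B = 1117, so T_B = 651.6 N.

T_B ≈ 652 N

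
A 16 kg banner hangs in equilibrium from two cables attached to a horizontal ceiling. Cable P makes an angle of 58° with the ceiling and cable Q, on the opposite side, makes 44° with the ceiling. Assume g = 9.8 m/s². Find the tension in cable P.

Weight W = 16 × 9.8 = 156.8 N acts straight down.
Horizontal: T_P cos 58° = T_Q cos 44°  →  T_Q = 0.7367 T_P.
Vertical: T_P sin 58° + T_Q sin 44° = 156.8.
Substituting the horizontal relation into the vertical equation gives 1.36 T_P = 156.8, so T_P = 115.3 N.

T_P ≈ 115 N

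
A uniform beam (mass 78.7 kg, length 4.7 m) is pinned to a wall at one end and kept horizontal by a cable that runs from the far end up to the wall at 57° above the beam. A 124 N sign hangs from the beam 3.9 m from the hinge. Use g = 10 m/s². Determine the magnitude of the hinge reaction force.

Take torques about the hinge: T sin 57° · 4.7 = 78.7×10×2.35 + 124×3.9 = 2333.1 N·m.
So T = 2333.1 / (0.8387 × 4.7) = 591.88 N.
ΣF_x = 0: H_x = T cos 57° = 322.36 N.
ΣF_y = 0: H_y = (78.7×10 + 124) − T sin 57° = 911 − 496.39 = 414.61 N.
|H| = √(H_x² + H_y²) = √((322.36)² + (414.61)²) = 525.18 N.

|H| ≈ 525 N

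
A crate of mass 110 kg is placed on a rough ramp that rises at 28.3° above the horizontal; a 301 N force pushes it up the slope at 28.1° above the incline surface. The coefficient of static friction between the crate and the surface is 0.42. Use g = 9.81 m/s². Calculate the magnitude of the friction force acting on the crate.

f ≈ 246 N

Axes along / perpendicular to the incline. W sin 28.3° = 511.6 N down-slope; W cos 28.3° = 950.1 N into the surface.
Perpendicular: N = W cos 28.3° − P sin 28.1° = 950.1 − 141.8 = 808.3 N.
Along incline: P cos 28.1° + f = W sin 28.3° (friction acts up-slope) → f = 511.6 − 265.5 = 246.1 N.
|f| = 246.1 N ≤ μN = 339.5 N, so the crate is indeed static.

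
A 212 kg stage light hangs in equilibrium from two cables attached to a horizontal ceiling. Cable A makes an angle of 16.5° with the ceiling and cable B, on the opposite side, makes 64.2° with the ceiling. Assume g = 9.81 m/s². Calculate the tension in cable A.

Weight W = 212 × 9.81 = 2080 N acts straight down.
Horizontal: T_A cos 16.5° = T_B cos 64.2°  →  T_B = 2.203 T_A.
Vertical: T_A sin 16.5° + T_B sin 64.2° = 2080.
Substituting the horizontal relation into the vertical equation gives 2.267 T_A = 2080, so T_A = 917.2 N.

T_A ≈ 917 N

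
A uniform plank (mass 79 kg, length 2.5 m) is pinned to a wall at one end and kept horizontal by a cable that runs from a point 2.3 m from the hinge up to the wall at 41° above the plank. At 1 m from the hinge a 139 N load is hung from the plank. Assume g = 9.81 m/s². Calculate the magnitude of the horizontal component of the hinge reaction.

H_x ≈ 554 N

Take torques about the hinge: T sin 41° · 2.3 = 79×9.81×1.25 + 139×1 = 1107.7 N·m.
So T = 1107.7 / (0.6561 × 2.3) = 734.12 N.
ΣF_x = 0: H_x = T cos 41° = 554.05 N.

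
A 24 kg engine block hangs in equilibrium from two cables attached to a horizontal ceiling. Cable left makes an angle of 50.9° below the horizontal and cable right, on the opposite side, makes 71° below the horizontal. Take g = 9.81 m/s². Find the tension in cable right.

T_right ≈ 175 N

Weight W = 24 × 9.81 = 235.4 N acts straight down.
Horizontal: T_left cos 50.9° = T_right cos 71°  →  T_left = 0.5162 T_right.
Vertical: T_left sin 50.9° + T_right sin 71° = 235.4.
Substituting the horizontal relation into the vertical equation gives 1.346 T_right = 235.4, so T_right = 174.9 N.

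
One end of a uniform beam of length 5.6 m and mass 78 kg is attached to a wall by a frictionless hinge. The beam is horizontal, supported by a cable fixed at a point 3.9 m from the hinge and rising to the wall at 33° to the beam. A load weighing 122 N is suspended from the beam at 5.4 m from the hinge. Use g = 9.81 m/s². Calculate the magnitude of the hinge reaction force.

|H| ≈ 1120 N

Take torques about the hinge: T sin 33° · 3.9 = 78×9.81×2.8 + 122×5.4 = 2801.3 N·m.
So T = 2801.3 / (0.5446 × 3.9) = 1318.8 N.
ΣF_x = 0: H_x = T cos 33° = 1106.1 N.
ΣF_y = 0: H_y = (78×9.81 + 122) − T sin 33° = 887.18 − 718.28 = 168.9 N.
|H| = √(H_x² + H_y²) = √((1106.1)² + (168.9)²) = 1118.9 N.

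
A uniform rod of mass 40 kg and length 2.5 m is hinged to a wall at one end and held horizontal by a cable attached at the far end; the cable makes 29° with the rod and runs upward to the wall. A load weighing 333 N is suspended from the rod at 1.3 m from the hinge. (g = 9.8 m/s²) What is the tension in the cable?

T ≈ 761 N

Take torques about the hinge: T sin 29° · 2.5 = 40×9.8×1.25 + 333×1.3 = 922.9 N·m.
So T = 922.9 / (0.4848 × 2.5) = 761.45 N.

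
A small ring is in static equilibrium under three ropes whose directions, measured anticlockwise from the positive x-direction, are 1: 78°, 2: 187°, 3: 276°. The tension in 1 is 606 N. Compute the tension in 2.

Resolve: ΣF_x = 606 cos 78° + T_2 cos 187° + T_3 cos 276° = 0.
        ΣF_y = 606 sin 78° + T_2 sin 187° + T_3 sin 276° = 0.
The known terms sum to (126, 592.8) N, so -0.9925 T_2 + 0.1045 T_3 = -126 and -0.1219 T_2 − 0.9945 T_3 = -592.8.
Solving simultaneously: T_2 = 187.3 N, T_3 = 573.1 N.

T_2 ≈ 187 N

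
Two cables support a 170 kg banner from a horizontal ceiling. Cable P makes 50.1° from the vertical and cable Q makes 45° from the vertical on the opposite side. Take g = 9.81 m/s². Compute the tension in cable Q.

Angles from the horizontal: cable P is 90° − 50.1° = 39.9°, cable Q is 90° − 45° = 45°.
Weight W = 170 × 9.81 = 1668 N acts straight down.
Horizontal: T_P cos 39.9° = T_Q cos 45°  →  T_P = 0.9217 T_Q.
Vertical: T_P sin 39.9° + T_Q sin 45° = 1668.
Substituting the horizontal relation into the vertical equation gives 1.298 T_Q = 1668, so T_Q = 1284 N.

T_Q ≈ 1280 N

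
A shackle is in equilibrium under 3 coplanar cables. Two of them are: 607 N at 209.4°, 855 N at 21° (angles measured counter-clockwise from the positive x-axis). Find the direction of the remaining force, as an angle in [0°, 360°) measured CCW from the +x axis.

Sum the known components: ΣF_x = 269.4 N, ΣF_y = 8.426 N.
For equilibrium the remaining force must supply (−ΣF_x, −ΣF_y) = (-269.4, -8.426) N.
Magnitude = √((-269.4)² + (-8.426)²) = 269.5 N; direction = atan2(-8.426, -269.4) = 181.8°.

θ ≈ 182°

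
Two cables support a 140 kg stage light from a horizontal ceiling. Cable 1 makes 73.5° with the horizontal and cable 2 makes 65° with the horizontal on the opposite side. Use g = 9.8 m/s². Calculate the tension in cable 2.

T_2 ≈ 588 N

Weight W = 140 × 9.8 = 1372 N acts straight down.
Horizontal: T_1 cos 73.5° = T_2 cos 65°  →  T_1 = 1.488 T_2.
Vertical: T_1 sin 73.5° + T_2 sin 65° = 1372.
Substituting the horizontal relation into the vertical equation gives 2.333 T_2 = 1372, so T_2 = 588.1 N.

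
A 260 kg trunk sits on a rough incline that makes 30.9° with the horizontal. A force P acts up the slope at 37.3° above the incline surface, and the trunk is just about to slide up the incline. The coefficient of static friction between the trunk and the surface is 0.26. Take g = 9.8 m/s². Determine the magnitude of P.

P ≈ 1970 N

On the verge of sliding up the incline, friction equals μN and acts down the slope.
Perpendicular: N + P sin 37.3° = W cos 30.9° = 2186 N.
Along incline: P cos 37.3° = W sin 30.9° + μN  with W sin 30.9° = 1309 N.
Solving the pair for P and N: P = 1969 N, N = 992.9 N (and f = μN = 258.1 N).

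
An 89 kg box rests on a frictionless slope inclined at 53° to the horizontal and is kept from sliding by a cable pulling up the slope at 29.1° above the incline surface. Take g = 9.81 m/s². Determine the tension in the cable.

Take axes along and perpendicular to the incline. Weight components: W sin 53° = 697.3 N down-slope, W cos 53° = 525.4 N into the surface.
Along incline: T cos 29.1° = W sin 53° → T = 798 N.
Perpendicular: N = W cos 53° − T sin 29.1° = 137.3 N.

T ≈ 798 N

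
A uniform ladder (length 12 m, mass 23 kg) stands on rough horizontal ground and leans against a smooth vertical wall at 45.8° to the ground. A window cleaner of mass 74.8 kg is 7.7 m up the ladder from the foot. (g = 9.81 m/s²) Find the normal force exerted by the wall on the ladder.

N_wall ≈ 568 N

Torques about the foot: N_wall · 12 sin 45.8° = 23×9.81×6 cos 45.8° + 74.8×9.81×7.7 cos 45.8° → N_wall = 567.59 N.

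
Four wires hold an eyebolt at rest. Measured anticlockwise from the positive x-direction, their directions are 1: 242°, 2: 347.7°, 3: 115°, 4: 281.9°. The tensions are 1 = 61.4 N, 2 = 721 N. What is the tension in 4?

T_4 ≈ 2310 N

Resolve: ΣF_x = 61.4 cos 242° + 721 cos 347.7° + T_3 cos 115° + T_4 cos 281.9° = 0.
        ΣF_y = 61.4 sin 242° + 721 sin 347.7° + T_3 sin 115° + T_4 sin 281.9° = 0.
The known terms sum to (675.6, -207.8) N, so -0.4226 T_3 + 0.2062 T_4 = -675.6 and 0.9063 T_3 − 0.9785 T_4 = 207.8.
Solving simultaneously: T_3 = 2728 N, T_4 = 2314 N.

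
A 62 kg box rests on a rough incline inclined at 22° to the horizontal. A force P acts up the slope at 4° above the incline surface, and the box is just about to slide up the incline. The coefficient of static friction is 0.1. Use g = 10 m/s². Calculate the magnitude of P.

P ≈ 288 N

On the verge of sliding up the incline, friction equals μN and acts down the slope.
Perpendicular: N + P sin 4° = W cos 22° = 574.9 N.
Along incline: P cos 4° = W sin 22° + μN  with W sin 22° = 232.3 N.
Solving the pair for P and N: P = 288.4 N, N = 554.7 N (and f = μN = 55.47 N).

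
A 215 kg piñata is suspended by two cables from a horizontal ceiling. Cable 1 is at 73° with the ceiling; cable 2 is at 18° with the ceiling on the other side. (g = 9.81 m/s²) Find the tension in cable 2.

Weight W = 215 × 9.81 = 2109 N acts straight down.
Horizontal: T_1 cos 73° = T_2 cos 18°  →  T_1 = 3.253 T_2.
Vertical: T_1 sin 73° + T_2 sin 18° = 2109.
Substituting the horizontal relation into the vertical equation gives 3.42 T_2 = 2109, so T_2 = 616.7 N.

T_2 ≈ 617 N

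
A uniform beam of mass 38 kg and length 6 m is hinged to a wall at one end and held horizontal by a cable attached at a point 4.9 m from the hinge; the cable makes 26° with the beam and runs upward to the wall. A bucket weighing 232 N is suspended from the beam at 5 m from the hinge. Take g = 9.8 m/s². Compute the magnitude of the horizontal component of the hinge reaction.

Take torques about the hinge: T sin 26° · 4.9 = 38×9.8×3 + 232×5 = 2277.2 N·m.
So T = 2277.2 / (0.4384 × 4.9) = 1060.1 N.
ΣF_x = 0: H_x = T cos 26° = 952.85 N.

H_x ≈ 953 N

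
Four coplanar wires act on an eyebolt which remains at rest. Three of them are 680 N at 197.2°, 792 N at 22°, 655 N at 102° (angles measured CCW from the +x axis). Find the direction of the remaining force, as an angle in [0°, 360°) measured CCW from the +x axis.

θ ≈ 274°

Sum the known components: ΣF_x = -51.44 N, ΣF_y = 736.3 N.
For equilibrium the remaining force must supply (−ΣF_x, −ΣF_y) = (51.44, -736.3) N.
Magnitude = √((51.44)² + (-736.3)²) = 738.1 N; direction = atan2(-736.3, 51.44) = 274.0°.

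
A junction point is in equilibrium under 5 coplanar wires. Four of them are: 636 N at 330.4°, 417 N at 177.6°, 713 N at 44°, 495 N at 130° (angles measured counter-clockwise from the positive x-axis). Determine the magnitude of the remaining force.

F ≈ 666 N

Sum the known components: ΣF_x = 331.1 N, ΣF_y = 577.8 N.
For equilibrium the remaining force must supply (−ΣF_x, −ΣF_y) = (-331.1, -577.8) N.
Magnitude = √((-331.1)² + (-577.8)²) = 665.9 N; direction = atan2(-577.8, -331.1) = 240.2°.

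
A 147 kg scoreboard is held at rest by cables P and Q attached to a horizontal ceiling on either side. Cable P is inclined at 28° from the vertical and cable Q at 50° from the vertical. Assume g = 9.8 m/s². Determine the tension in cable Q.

Angles from the horizontal: cable P is 90° − 28° = 62°, cable Q is 90° − 50° = 40°.
Weight W = 147 × 9.8 = 1441 N acts straight down.
Horizontal: T_P cos 62° = T_Q cos 40°  →  T_P = 1.632 T_Q.
Vertical: T_P sin 62° + T_Q sin 40° = 1441.
Substituting the horizontal relation into the vertical equation gives 2.084 T_Q = 1441, so T_Q = 691.4 N.

T_Q ≈ 691 N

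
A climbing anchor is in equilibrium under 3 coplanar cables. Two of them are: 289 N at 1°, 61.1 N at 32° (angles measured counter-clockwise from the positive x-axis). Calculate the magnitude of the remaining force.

F ≈ 343 N

Sum the known components: ΣF_x = 340.8 N, ΣF_y = 37.42 N.
For equilibrium the remaining force must supply (−ΣF_x, −ΣF_y) = (-340.8, -37.42) N.
Magnitude = √((-340.8)² + (-37.42)²) = 342.8 N; direction = atan2(-37.42, -340.8) = 186.3°.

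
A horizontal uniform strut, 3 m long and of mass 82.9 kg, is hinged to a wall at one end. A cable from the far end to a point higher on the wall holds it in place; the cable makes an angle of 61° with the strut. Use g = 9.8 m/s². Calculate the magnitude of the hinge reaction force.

|H| ≈ 464 N

Take torques about the hinge: T sin 61° · 3 = 82.9×9.8×1.5 = 1218.6 N·m.
So T = 1218.6 / (0.8746 × 3) = 464.44 N.
ΣF_x = 0: H_x = T cos 61° = 225.17 N.
ΣF_y = 0: H_y = (82.9×9.8) − T sin 61° = 812.42 − 406.21 = 406.21 N.
|H| = √(H_x² + H_y²) = √((225.17)² + (406.21)²) = 464.44 N.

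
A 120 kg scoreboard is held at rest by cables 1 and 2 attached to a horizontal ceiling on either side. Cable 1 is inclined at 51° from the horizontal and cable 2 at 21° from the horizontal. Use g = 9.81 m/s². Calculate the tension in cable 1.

T_1 ≈ 1160 N

Weight W = 120 × 9.81 = 1177 N acts straight down.
Horizontal: T_1 cos 51° = T_2 cos 21°  →  T_2 = 0.6741 T_1.
Vertical: T_1 sin 51° + T_2 sin 21° = 1177.
Substituting the horizontal relation into the vertical equation gives 1.019 T_1 = 1177, so T_1 = 1156 N.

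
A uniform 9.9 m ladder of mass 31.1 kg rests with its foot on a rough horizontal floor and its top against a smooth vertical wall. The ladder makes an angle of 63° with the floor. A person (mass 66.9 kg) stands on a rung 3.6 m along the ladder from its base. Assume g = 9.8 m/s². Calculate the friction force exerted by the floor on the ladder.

Torques about the foot: N_wall · 9.9 sin 63° = 31.1×9.8×4.95 cos 63° + 66.9×9.8×3.6 cos 63° → N_wall = 199.12 N.
ΣF_x = 0: f_floor = N_wall = 199.12 N.

f ≈ 199 N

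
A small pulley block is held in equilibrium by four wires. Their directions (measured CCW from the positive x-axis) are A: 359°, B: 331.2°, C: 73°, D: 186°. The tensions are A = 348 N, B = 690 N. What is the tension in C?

Resolve: ΣF_x = 348 cos 359° + 690 cos 331.2° + T_C cos 73° + T_D cos 186° = 0.
        ΣF_y = 348 sin 359° + 690 sin 331.2° + T_C sin 73° + T_D sin 186° = 0.
The known terms sum to (952.6, -338.5) N, so 0.2924 T_C − 0.9945 T_D = -952.6 and 0.9563 T_C − 0.1045 T_D = 338.5.
Solving simultaneously: T_C = 473.9 N, T_D = 1097 N.

T_C ≈ 474 N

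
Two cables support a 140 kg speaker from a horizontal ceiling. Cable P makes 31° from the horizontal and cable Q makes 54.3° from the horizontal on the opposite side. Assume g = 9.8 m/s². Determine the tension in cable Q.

T_Q ≈ 1180 N

Weight W = 140 × 9.8 = 1372 N acts straight down.
Horizontal: T_P cos 31° = T_Q cos 54.3°  →  T_P = 0.6808 T_Q.
Vertical: T_P sin 31° + T_Q sin 54.3° = 1372.
Substituting the horizontal relation into the vertical equation gives 1.163 T_Q = 1372, so T_Q = 1180 N.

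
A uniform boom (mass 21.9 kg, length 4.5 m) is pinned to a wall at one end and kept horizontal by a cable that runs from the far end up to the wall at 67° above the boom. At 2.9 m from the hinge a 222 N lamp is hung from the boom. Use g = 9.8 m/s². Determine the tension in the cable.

Take torques about the hinge: T sin 67° · 4.5 = 21.9×9.8×2.25 + 222×2.9 = 1126.7 N·m.
So T = 1126.7 / (0.9205 × 4.5) = 272 N.

T ≈ 272 N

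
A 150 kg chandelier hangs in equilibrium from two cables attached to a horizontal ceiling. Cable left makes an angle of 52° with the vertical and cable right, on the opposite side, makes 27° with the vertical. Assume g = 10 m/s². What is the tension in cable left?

Angles from the horizontal: cable left is 90° − 52° = 38°, cable right is 90° − 27° = 63°.
Weight W = 150 × 10 = 1500 N acts straight down.
Horizontal: T_left cos 38° = T_right cos 63°  →  T_right = 1.736 T_left.
Vertical: T_left sin 38° + T_right sin 63° = 1500.
Substituting the horizontal relation into the vertical equation gives 2.162 T_left = 1500, so T_left = 693.7 N.

T_left ≈ 694 N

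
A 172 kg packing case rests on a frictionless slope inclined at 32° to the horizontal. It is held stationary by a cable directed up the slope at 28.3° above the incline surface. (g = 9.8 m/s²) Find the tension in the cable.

T ≈ 1010 N

Take axes along and perpendicular to the incline. Weight components: W sin 32° = 893.2 N down-slope, W cos 32° = 1429 N into the surface.
Along incline: T cos 28.3° = W sin 32° → T = 1014 N.
Perpendicular: N = W cos 32° − T sin 28.3° = 948.5 N.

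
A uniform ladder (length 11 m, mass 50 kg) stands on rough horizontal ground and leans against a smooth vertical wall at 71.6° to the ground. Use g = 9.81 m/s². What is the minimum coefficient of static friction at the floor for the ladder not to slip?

ΣF_y = 0: N_floor = 50×9.81 = 490.5 N.
Torques about the foot: N_wall · 11 sin 71.6° = 50×9.81×5.5 cos 71.6° → N_wall = 81.584 N.
ΣF_x = 0: f_floor = N_wall = 81.584 N.
μ_min = f_floor / N_floor = 81.584 / 490.5 = 0.1663.

μ_min ≈ 0.166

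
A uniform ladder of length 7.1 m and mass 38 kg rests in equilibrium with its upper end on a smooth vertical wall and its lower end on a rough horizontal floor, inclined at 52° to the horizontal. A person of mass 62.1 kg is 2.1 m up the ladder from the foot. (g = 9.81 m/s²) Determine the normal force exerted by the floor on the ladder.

N_floor ≈ 982 N

ΣF_y = 0: N_floor = 38×9.81 + 62.1×9.81 = 981.98 N.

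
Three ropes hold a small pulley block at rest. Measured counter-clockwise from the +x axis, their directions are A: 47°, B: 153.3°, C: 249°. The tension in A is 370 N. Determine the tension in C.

T_C ≈ 357 N

Resolve: ΣF_x = 370 cos 47° + T_B cos 153.3° + T_C cos 249° = 0.
        ΣF_y = 370 sin 47° + T_B sin 153.3° + T_C sin 249° = 0.
The known terms sum to (252.3, 270.6) N, so -0.8934 T_B − 0.3584 T_C = -252.3 and 0.4493 T_B − 0.9336 T_C = -270.6.
Solving simultaneously: T_B = 139.3 N, T_C = 356.9 N.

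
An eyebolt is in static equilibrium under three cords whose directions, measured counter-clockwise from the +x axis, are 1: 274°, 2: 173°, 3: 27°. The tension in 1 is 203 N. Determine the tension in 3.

Resolve: ΣF_x = 203 cos 274° + T_2 cos 173° + T_3 cos 27° = 0.
        ΣF_y = 203 sin 274° + T_2 sin 173° + T_3 sin 27° = 0.
The known terms sum to (14.16, -202.5) N, so -0.9925 T_2 + 0.8910 T_3 = -14.16 and 0.1219 T_2 + 0.4540 T_3 = 202.5.
Solving simultaneously: T_2 = 334.2 N, T_3 = 356.4 N.

T_3 ≈ 356 N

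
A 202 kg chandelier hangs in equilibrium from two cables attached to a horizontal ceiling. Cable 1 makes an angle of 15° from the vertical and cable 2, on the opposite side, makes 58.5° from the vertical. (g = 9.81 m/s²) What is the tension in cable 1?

T_1 ≈ 1760 N

Angles from the horizontal: cable 1 is 90° − 15° = 75°, cable 2 is 90° − 58.5° = 31.5°.
Weight W = 202 × 9.81 = 1982 N acts straight down.
Horizontal: T_1 cos 75° = T_2 cos 31.5°  →  T_2 = 0.3036 T_1.
Vertical: T_1 sin 75° + T_2 sin 31.5° = 1982.
Substituting the horizontal relation into the vertical equation gives 1.125 T_1 = 1982, so T_1 = 1762 N.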